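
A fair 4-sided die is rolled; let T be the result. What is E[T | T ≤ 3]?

Given T ≤ 3, T is equally likely to be any of {1, 2, 3}.
E[T | T ≤ 3] = (1 + 2 + 3) / 3 = 2.

2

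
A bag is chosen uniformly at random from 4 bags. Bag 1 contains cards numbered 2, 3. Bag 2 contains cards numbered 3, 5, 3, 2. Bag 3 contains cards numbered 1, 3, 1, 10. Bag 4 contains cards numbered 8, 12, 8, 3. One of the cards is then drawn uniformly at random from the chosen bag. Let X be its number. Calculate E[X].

E[X | bag 1] = (2+3)/2 = 5/2.
E[X | bag 2] = (3+5+3+2)/4 = 13/4.
E[X | bag 3] = (1+3+1+10)/4 = 15/4.
E[X | bag 4] = (8+12+8+3)/4 = 31/4.
By the law of total expectation,
E[X] = (1/4)·(5/2) + (1/4)·(13/4) + (1/4)·(15/4) + (1/4)·(31/4) = 69/16.

69/16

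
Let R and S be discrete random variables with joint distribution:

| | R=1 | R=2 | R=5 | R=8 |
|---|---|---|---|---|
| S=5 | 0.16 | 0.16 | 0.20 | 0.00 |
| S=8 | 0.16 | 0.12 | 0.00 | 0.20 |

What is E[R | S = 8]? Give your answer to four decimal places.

4.1667

P(S = 8) = 0.48.
Σ R·P over the event = 1·(0.16) + 2·(0.12) + 8·(0.20) = 2.00.
E[R | S = 8] = (2.00) / (0.48) = 4.1667.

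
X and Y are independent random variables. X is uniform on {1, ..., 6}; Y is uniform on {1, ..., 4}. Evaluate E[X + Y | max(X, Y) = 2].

Outcomes with max(X, Y) = 2: (1,2), (2,1), (2,2), each with probability 1/24.
E[X + Y | max(X, Y) = 2] = (3 + 3 + 4) / 3 = 10/3.

10/3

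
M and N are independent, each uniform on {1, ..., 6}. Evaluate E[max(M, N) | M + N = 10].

17/3

Outcomes with M + N = 10: (4,6), (5,5), (6,4), each with probability 1/36.
E[max(M, N) | M + N = 10] = (6 + 5 + 6) / 3 = 17/3.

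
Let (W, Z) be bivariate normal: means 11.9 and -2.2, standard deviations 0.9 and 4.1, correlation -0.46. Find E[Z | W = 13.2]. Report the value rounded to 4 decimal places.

-4.9242

For a bivariate normal, E[Z | W=x] = μ_Z + ρ·(σ_Z/σ_W)·(x − μ_W).
E[Z | W=13.2] = -2.2 + (-0.46)·(4.1/0.9)·(13.2 − (11.9)) = -2.2 + (-2.09556)·(1.3) = -4.9242.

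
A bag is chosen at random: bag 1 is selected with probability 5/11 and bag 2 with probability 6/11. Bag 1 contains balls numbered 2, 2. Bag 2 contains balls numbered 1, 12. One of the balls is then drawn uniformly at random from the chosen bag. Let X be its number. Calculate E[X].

49/11

E[X | bag 1] = (2+2)/2 = 2.
E[X | bag 2] = (1+12)/2 = 13/2.
E[X] = (5/11)·(2) + (6/11)·(13/2) = 49/11.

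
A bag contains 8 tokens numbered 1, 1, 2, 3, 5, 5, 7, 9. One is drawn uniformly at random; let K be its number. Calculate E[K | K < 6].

P(K < 6) = 3/4.
Σ over the event: 1·1/4 + 2·1/8 + 3·1/8 + 5·1/4 = 17/8.
E[K | K < 6] = (17/8) / (3/4) = 17/6.

17/6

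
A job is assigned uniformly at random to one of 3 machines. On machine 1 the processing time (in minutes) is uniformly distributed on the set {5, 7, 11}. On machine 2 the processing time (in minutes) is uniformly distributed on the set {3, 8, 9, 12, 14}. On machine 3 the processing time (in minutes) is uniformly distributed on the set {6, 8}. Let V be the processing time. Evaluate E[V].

E[V | machine 1] = (5+7+11)/3 = 23/3.
E[V | machine 2] = (3+8+9+12+14)/5 = 46/5.
E[V | machine 3] = (6+8)/2 = 7.
E[V] = (1/3)·(23/3) + (1/3)·(46/5) + (1/3)·(7) = 358/45.

358/45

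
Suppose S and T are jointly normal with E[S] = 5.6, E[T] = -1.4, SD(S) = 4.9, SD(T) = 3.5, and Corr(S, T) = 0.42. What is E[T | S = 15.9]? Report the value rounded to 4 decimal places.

1.6900

The regression of T on S has slope ρ·σ_T/σ_S and passes through (μ_S, μ_T).
E[T | S=15.9] = -1.4 + (0.42)·(3.5/4.9)·(15.9 − (5.6)) = -1.4 + (0.3)·(10.3) = 1.6900.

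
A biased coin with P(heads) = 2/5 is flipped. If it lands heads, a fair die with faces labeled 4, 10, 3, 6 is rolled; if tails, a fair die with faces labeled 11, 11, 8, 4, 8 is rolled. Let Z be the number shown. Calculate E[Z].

367/50

E[Z | heads] = (4+10+3+6)/4 = 23/4.
E[Z | tails] = (11+11+8+4+8)/5 = 42/5.
E[Z] = (2/5)·(23/4) + (3/5)·(42/5) = 367/50.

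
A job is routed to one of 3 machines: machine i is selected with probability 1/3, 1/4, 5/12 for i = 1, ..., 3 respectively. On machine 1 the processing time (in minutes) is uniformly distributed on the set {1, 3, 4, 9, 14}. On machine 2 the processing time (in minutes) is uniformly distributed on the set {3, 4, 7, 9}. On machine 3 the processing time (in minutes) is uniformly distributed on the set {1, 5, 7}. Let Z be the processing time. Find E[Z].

3823/720

E[Z | machine 1] = (1+3+4+9+14)/5 = 31/5.
E[Z | machine 2] = (3+4+7+9)/4 = 23/4.
E[Z | machine 3] = (1+5+7)/3 = 13/3.
E[Z] = (1/3)·(31/5) + (1/4)·(23/4) + (5/12)·(13/3) = 3823/720.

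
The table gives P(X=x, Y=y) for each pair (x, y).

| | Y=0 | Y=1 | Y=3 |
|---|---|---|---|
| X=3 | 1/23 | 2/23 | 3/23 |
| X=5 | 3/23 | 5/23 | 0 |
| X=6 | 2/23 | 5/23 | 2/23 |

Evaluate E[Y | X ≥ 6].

11/9

P(X ≥ 6) = 9/23.
Σ Y·P over the event = 0·(2/23) + 1·(5/23) + 3·(2/23) = 11/23.
E[Y | X ≥ 6] = (11/23) / (9/23) = 11/9.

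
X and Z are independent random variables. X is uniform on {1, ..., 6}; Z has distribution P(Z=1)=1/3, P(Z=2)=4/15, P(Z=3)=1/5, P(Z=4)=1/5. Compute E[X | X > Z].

125/28

P(X > Z) = 28/45.
Summing X·P(x,y) over outcomes with X > Z gives 25/9.
E[X | X > Z] = (25/9) / (28/45) = 125/28.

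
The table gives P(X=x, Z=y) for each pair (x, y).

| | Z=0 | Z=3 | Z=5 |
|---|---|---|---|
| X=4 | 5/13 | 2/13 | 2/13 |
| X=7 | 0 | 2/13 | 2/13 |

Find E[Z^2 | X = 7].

17

P(X = 7) = 4/13.
Summing Z^2·P(X=x,Z=y) over the conditioning event gives 68/13.
E[Z^2 | X = 7] = (68/13) / (4/13) = 17.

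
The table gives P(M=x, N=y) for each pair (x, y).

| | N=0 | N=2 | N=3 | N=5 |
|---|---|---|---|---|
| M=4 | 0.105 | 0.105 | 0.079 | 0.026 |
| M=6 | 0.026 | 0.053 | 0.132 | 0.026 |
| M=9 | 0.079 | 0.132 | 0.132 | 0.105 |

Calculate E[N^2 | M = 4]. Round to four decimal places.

P(M = 4) = 0.315.
Σ N^2·P over the event = 0·(0.105) + 4·(0.105) + 9·(0.079) + 25·(0.026) = 1.781.
E[N^2 | M = 4] = (1.781) / (0.315) = 5.6540.

5.6540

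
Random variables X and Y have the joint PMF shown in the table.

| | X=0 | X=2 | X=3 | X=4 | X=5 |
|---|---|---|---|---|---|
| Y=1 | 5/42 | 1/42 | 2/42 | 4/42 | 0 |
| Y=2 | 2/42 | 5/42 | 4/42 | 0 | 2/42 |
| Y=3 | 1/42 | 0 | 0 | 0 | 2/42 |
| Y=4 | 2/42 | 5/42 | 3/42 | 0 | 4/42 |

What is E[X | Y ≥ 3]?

49/17

P(Y ≥ 3) = 17/42.
Σ X·P over the event = 0·(1/42) + 0·(2/42) + 2·(5/42) + 3·(3/42) + 5·(2/42) + 5·(4/42) = 7/6.
E[X | Y ≥ 3] = (7/6) / (17/42) = 49/17.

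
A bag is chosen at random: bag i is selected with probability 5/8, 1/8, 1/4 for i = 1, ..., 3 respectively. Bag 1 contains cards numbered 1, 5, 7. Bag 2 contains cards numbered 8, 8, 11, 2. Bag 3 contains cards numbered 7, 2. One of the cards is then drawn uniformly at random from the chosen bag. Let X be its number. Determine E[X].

455/96

E[X | bag 1] = (1+5+7)/3 = 13/3.
E[X | bag 2] = (8+8+11+2)/4 = 29/4.
E[X | bag 3] = (7+2)/2 = 9/2.
By the law of total expectation,
E[X] = (5/8)·(13/3) + (1/8)·(29/4) + (1/4)·(9/2) = 455/96.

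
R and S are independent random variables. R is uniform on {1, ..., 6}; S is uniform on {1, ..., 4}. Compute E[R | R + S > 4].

37/9

P(R + S > 4) = 3/4.
Summing R·P(x,y) over outcomes with R + S > 4 gives 37/12.
E[R | R + S > 4] = (37/12) / (3/4) = 37/9.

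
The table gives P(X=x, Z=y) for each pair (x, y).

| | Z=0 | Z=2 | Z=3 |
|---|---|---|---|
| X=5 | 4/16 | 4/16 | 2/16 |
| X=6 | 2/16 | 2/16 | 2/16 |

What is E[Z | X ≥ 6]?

5/3

P(X ≥ 6) = 3/8.
Σ Z·P over the event = 0·(2/16) + 2·(2/16) + 3·(2/16) = 5/8.
E[Z | X ≥ 6] = (5/8) / (3/8) = 5/3.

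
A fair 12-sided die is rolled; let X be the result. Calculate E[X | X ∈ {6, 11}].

P(X ∈ {6, 11}) = 1/6.
Σ over the event: 6·1/12 + 11·1/12 = 17/12.
E[X | X ∈ {6, 11}] = (17/12) / (1/6) = 17/2.

17/2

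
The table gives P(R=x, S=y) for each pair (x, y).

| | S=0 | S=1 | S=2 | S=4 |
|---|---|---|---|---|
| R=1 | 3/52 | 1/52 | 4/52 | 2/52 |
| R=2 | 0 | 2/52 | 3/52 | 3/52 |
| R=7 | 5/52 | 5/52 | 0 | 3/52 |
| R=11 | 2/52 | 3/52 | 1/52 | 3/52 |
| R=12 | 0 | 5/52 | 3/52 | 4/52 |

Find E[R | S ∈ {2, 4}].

167/26

P(S ∈ {2, 4}) = 1/2.
Summing R·P(R=x,S=y) over the conditioning event gives 167/52.
E[R | S ∈ {2, 4}] = (167/52) / (1/2) = 167/26.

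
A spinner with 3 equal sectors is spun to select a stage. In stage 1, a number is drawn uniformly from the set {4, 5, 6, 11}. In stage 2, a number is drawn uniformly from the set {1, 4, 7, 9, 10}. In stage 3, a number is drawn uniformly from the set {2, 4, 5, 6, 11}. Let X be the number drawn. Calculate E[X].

61/10

E[X | stage 1] = (4+5+6+11)/4 = 13/2.
E[X | stage 2] = (1+4+7+9+10)/5 = 31/5.
E[X | stage 3] = (2+4+5+6+11)/5 = 28/5.
By the law of total expectation,
E[X] = (1/3)·(13/2) + (1/3)·(31/5) + (1/3)·(28/5) = 61/10.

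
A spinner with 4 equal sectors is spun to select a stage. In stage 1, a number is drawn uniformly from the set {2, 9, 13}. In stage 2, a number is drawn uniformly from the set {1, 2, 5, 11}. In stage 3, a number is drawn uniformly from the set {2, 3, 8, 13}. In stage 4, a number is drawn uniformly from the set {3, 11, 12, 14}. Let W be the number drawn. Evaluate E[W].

117/16

E[W | stage 1] = (2+9+13)/3 = 8.
E[W | stage 2] = (1+2+5+11)/4 = 19/4.
E[W | stage 3] = (2+3+8+13)/4 = 13/2.
E[W | stage 4] = (3+11+12+14)/4 = 10.
By the law of total expectation,
E[W] = (1/4)·(8) + (1/4)·(19/4) + (1/4)·(13/2) + (1/4)·(10) = 117/16.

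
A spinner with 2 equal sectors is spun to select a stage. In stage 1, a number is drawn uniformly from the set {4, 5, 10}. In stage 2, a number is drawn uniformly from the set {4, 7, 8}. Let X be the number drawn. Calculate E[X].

19/3

E[X | stage 1] = (4+5+10)/3 = 19/3.
E[X | stage 2] = (4+7+8)/3 = 19/3.
E[X] = (1/2)·(19/3) + (1/2)·(19/3) = 19/3.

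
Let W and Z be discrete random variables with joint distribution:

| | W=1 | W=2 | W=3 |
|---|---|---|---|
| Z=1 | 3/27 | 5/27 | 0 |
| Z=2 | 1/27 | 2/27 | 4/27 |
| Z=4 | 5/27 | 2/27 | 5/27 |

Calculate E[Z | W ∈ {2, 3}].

P(W ∈ {2, 3}) = 2/3.
Σ Z·P over the event = 1·(5/27) + 2·(2/27) + 4·(2/27) + 2·(4/27) + 4·(5/27) = 5/3.
E[Z | W ∈ {2, 3}] = (5/3) / (2/3) = 5/2.

5/2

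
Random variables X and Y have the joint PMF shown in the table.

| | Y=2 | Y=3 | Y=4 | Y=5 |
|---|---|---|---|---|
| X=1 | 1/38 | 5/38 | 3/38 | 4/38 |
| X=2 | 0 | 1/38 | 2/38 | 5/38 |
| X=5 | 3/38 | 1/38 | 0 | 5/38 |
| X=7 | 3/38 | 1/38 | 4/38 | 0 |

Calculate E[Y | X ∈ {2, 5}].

70/17

P(X ∈ {2, 5}) = 17/38.
Σ Y·P over the event = 3·(1/38) + 4·(2/38) + 5·(5/38) + 2·(3/38) + 3·(1/38) + 5·(5/38) = 35/19.
E[Y | X ∈ {2, 5}] = (35/19) / (17/38) = 70/17.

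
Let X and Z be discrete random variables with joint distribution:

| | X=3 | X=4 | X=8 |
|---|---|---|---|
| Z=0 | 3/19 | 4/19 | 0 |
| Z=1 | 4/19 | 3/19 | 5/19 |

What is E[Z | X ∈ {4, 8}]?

P(X ∈ {4, 8}) = 12/19.
Σ Z·P over the event = 0·(4/19) + 1·(3/19) + 1·(5/19) = 8/19.
E[Z | X ∈ {4, 8}] = (8/19) / (12/19) = 2/3.

2/3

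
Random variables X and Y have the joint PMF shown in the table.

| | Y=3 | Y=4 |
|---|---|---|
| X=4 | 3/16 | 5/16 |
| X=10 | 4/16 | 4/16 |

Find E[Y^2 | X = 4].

P(X = 4) = 1/2.
Σ Y^2·P over the event = 9·(3/16) + 16·(5/16) = 107/16.
E[Y^2 | X = 4] = (107/16) / (1/2) = 107/8.

107/8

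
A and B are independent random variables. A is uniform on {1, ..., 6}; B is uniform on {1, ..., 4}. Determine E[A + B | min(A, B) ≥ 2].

P(min(A, B) ≥ 2) = 5/8.
Summing (A+B)·P(x,y) over outcomes with min(A, B) ≥ 2 gives 35/8.
E[A + B | min(A, B) ≥ 2] = (35/8) / (5/8) = 7.

7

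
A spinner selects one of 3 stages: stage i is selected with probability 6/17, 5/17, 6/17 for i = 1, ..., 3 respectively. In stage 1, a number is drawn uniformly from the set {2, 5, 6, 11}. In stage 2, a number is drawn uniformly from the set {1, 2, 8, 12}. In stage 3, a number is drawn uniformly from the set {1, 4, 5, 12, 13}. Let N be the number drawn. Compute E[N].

E[N | stage 1] = (2+5+6+11)/4 = 6.
E[N | stage 2] = (1+2+8+12)/4 = 23/4.
E[N | stage 3] = (1+4+5+12+13)/5 = 7.
E[N] = (6/17)·(6) + (5/17)·(23/4) + (6/17)·(7) = 427/68.

427/68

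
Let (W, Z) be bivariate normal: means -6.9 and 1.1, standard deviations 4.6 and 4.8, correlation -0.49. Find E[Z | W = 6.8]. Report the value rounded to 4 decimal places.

-5.9049

The regression of Z on W has slope ρ·σ_Z/σ_W and passes through (μ_W, μ_Z).
E[Z | W=6.8] = 1.1 + (-0.49)·(4.8/4.6)·(6.8 − (-6.9)) = 1.1 + (-0.511304)·(13.7) = -5.9049.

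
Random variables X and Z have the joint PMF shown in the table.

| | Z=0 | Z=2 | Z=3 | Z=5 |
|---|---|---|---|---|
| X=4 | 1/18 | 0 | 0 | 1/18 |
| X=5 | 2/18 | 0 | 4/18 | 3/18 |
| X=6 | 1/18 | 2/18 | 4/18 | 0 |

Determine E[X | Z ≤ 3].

P(Z ≤ 3) = 7/9.
Σ X·P over the event = 4·(1/18) + 5·(2/18) + 5·(4/18) + 6·(1/18) + 6·(2/18) + 6·(4/18) = 38/9.
E[X | Z ≤ 3] = (38/9) / (7/9) = 38/7.

38/7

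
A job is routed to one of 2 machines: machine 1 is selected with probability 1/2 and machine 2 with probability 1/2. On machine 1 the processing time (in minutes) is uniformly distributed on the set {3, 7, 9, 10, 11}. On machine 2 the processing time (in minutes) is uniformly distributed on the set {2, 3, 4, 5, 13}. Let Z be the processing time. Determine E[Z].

E[Z | machine 1] = (3+7+9+10+11)/5 = 8.
E[Z | machine 2] = (2+3+4+5+13)/5 = 27/5.
By the law of total expectation,
E[Z] = (1/2)·(8) + (1/2)·(27/5) = 67/10.

67/10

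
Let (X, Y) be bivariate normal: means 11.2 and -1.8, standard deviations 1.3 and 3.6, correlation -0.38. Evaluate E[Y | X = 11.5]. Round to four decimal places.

The regression of Y on X has slope ρ·σ_Y/σ_X and passes through (μ_X, μ_Y).
E[Y | X=11.5] = -1.8 + (-0.38)·(3.6/1.3)·(11.5 − (11.2)) = -1.8 + (-1.0523)·(0.3) = -2.1157.

-2.1157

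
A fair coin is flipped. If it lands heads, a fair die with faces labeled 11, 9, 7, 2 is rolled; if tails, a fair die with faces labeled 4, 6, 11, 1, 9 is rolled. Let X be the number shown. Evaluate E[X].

E[X | heads] = (11+9+7+2)/4 = 29/4.
E[X | tails] = (4+6+11+1+9)/5 = 31/5.
By the law of total expectation,
E[X] = (1/2)·(29/4) + (1/2)·(31/5) = 269/40.

269/40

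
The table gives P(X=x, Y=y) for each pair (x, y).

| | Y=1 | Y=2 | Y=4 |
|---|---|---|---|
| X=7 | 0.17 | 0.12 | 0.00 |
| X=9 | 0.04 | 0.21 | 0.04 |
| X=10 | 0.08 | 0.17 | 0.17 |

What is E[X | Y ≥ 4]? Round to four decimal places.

P(Y ≥ 4) = 0.21.
Σ X·P over the event = 9·(0.04) + 10·(0.17) = 2.06.
E[X | Y ≥ 4] = (2.06) / (0.21) = 9.8095.

9.8095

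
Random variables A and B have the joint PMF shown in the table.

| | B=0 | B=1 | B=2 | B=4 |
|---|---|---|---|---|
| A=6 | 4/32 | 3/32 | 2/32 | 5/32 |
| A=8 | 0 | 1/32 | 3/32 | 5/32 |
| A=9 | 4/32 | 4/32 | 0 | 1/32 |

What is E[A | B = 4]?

79/11

P(B = 4) = 11/32.
Summing A·P(A=x,B=y) over the conditioning event gives 79/32.
E[A | B = 4] = (79/32) / (11/32) = 79/11.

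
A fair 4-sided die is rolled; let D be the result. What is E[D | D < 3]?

3/2

Given D < 3, D is equally likely to be any of {1, 2}.
E[D | D < 3] = (1 + 2) / 2 = 3/2.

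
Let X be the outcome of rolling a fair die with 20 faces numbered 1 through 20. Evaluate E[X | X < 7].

7/2

Given X < 7, X is equally likely to be any of {1, 2, 3, 4, 5, 6}.
E[X | X < 7] = (1 + 2 + 3 + 4 + 5 + 6) / 6 = 7/2.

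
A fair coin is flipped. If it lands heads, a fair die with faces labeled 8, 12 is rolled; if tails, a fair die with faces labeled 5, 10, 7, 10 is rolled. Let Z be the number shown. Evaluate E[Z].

9

E[Z | heads] = (8+12)/2 = 10.
E[Z | tails] = (5+10+7+10)/4 = 8.
By the law of total expectation,
E[Z] = (1/2)·(10) + (1/2)·(8) = 9.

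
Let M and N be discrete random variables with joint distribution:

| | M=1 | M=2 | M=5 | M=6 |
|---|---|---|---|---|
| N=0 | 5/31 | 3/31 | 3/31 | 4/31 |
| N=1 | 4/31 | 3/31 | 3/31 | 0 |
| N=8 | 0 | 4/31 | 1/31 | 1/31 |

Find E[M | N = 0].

10/3

P(N = 0) = 15/31.
Summing M·P(M=x,N=y) over the conditioning event gives 50/31.
E[M | N = 0] = (50/31) / (15/31) = 10/3.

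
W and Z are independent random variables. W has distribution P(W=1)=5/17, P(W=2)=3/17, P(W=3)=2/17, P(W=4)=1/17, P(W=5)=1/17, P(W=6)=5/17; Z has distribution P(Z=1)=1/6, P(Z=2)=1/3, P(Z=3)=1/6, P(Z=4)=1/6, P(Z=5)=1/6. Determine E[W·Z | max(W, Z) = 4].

116/15

P(max(W, Z) = 4) = 5/34.
Summing WZ·P(x,y) over outcomes with max(W, Z) = 4 gives 58/51.
E[W·Z | max(W, Z) = 4] = (58/51) / (5/34) = 116/15.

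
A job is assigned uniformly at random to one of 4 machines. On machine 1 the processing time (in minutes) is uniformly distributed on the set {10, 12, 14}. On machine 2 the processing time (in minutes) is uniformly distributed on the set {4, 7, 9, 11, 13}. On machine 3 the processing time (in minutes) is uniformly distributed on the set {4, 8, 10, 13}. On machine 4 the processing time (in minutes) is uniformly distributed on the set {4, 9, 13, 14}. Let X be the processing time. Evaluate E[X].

791/80

E[X | machine 1] = (10+12+14)/3 = 12.
E[X | machine 2] = (4+7+9+11+13)/5 = 44/5.
E[X | machine 3] = (4+8+10+13)/4 = 35/4.
E[X | machine 4] = (4+9+13+14)/4 = 10.
E[X] = (1/4)·(12) + (1/4)·(44/5) + (1/4)·(35/4) + (1/4)·(10) = 791/80.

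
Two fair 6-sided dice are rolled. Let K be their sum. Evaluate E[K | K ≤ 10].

P(K ≤ 10) = 11/12.
E[K | K ≤ 10] = (109/18) / (11/12) = 218/33.

218/33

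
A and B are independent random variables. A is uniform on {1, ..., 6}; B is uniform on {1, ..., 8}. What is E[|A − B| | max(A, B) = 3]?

6/5

Outcomes with max(A, B) = 3: (1,3), (2,3), (3,1), (3,2), (3,3), each with probability 1/48.
E[|A − B| | max(A, B) = 3] = (2 + 1 + 2 + 1 + 0) / 5 = 6/5.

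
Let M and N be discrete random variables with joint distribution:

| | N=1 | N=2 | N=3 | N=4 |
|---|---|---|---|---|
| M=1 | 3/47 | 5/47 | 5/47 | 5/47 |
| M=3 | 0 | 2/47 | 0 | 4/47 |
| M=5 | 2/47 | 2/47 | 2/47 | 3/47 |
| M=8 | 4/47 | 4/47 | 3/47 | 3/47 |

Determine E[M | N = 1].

5

P(N = 1) = 9/47.
Σ M·P over the event = 1·(3/47) + 5·(2/47) + 8·(4/47) = 45/47.
E[M | N = 1] = (45/47) / (9/47) = 5.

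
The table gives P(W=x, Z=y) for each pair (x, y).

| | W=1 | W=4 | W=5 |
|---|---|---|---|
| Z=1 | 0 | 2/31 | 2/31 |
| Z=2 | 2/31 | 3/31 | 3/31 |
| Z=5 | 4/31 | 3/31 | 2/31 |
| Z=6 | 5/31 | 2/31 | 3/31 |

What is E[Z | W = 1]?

P(W = 1) = 11/31.
Σ Z·P over the event = 2·(2/31) + 5·(4/31) + 6·(5/31) = 54/31.
E[Z | W = 1] = (54/31) / (11/31) = 54/11.

54/11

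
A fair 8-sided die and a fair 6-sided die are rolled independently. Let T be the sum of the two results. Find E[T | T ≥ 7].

314/33

P(T ≥ 7) = 11/16.
Σ over the event: 7·1/8 + 8·1/8 + 9·1/8 + 10·5/48 + 11·1/12 + 12·1/16 + 13·1/24 + 14·1/48 = 157/24.
E[T | T ≥ 7] = (157/24) / (11/16) = 314/33.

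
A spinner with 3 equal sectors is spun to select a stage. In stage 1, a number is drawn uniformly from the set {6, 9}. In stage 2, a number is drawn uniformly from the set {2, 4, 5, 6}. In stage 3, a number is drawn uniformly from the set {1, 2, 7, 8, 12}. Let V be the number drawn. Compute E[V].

71/12

E[V | stage 1] = (6+9)/2 = 15/2.
E[V | stage 2] = (2+4+5+6)/4 = 17/4.
E[V | stage 3] = (1+2+7+8+12)/5 = 6.
E[V] = (1/3)·(15/2) + (1/3)·(17/4) + (1/3)·(6) = 71/12.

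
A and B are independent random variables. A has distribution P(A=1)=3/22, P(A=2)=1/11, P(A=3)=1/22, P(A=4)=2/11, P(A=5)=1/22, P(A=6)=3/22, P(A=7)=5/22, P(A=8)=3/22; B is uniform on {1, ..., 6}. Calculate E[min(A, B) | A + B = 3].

P(A + B = 3) = 5/132.
Summing min(A,B)·P(x,y) over outcomes with A + B = 3 gives 5/132.
E[min(A, B) | A + B = 3] = (5/132) / (5/132) = 1.

1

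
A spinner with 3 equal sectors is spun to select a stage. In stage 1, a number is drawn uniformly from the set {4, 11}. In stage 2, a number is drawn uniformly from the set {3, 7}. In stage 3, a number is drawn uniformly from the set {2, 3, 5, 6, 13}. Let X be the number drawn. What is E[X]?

61/10

E[X | stage 1] = (4+11)/2 = 15/2.
E[X | stage 2] = (3+7)/2 = 5.
E[X | stage 3] = (2+3+5+6+13)/5 = 29/5.
By the law of total expectation,
E[X] = (1/3)·(15/2) + (1/3)·(5) + (1/3)·(29/5) = 61/10.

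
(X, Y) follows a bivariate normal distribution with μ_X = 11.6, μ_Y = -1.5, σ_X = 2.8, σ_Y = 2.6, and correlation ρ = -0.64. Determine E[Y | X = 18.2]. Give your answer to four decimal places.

-5.4223

For a bivariate normal, E[Y | X=x] = μ_Y + ρ·(σ_Y/σ_X)·(x − μ_X).
E[Y | X=18.2] = -1.5 + (-0.64)·(2.6/2.8)·(18.2 − (11.6)) = -1.5 + (-0.59429)·(6.6) = -5.4223.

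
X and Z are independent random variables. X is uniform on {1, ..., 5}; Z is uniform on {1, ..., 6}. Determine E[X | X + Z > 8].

Outcomes with X + Z > 8: (3,6), (4,5), (4,6), (5,4), (5,5), (5,6), each with probability 1/30.
E[X | X + Z > 8] = (3 + 4 + 4 + 5 + 5 + 5) / 6 = 13/3.

13/3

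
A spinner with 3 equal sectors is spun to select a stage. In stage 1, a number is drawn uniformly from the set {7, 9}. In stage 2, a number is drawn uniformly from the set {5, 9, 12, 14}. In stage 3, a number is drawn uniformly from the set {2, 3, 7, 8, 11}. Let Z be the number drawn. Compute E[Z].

E[Z | stage 1] = (7+9)/2 = 8.
E[Z | stage 2] = (5+9+12+14)/4 = 10.
E[Z | stage 3] = (2+3+7+8+11)/5 = 31/5.
E[Z] = (1/3)·(8) + (1/3)·(10) + (1/3)·(31/5) = 121/15.

121/15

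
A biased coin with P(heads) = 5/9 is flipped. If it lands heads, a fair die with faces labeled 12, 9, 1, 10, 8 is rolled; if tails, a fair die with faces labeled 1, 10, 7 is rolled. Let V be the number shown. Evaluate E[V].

64/9

E[V | heads] = (12+9+1+10+8)/5 = 8.
E[V | tails] = (1+10+7)/3 = 6.
By the law of total expectation,
E[V] = (5/9)·(8) + (4/9)·(6) = 64/9.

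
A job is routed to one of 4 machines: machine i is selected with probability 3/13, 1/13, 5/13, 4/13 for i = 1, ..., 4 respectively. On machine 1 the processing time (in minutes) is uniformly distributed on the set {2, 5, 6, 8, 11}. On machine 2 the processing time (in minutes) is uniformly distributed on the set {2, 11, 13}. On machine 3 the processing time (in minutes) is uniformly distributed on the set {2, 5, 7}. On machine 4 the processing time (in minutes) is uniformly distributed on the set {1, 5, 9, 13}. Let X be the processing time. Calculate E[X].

396/65

E[X | machine 1] = (2+5+6+8+11)/5 = 32/5.
E[X | machine 2] = (2+11+13)/3 = 26/3.
E[X | machine 3] = (2+5+7)/3 = 14/3.
E[X | machine 4] = (1+5+9+13)/4 = 7.
E[X] = (3/13)·(32/5) + (1/13)·(26/3) + (5/13)·(14/3) + (4/13)·(7) = 396/65.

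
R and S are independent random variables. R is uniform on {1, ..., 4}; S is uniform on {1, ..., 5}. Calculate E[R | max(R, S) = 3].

Outcomes with max(R, S) = 3: (1,3), (2,3), (3,1), (3,2), (3,3), each with probability 1/20.
E[R | max(R, S) = 3] = (1 + 2 + 3 + 3 + 3) / 5 = 12/5.

12/5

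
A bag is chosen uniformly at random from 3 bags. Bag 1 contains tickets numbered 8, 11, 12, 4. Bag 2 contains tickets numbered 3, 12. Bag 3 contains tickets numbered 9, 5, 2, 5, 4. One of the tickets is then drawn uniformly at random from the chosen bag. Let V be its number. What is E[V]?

E[V | bag 1] = (8+11+12+4)/4 = 35/4.
E[V | bag 2] = (3+12)/2 = 15/2.
E[V | bag 3] = (9+5+2+5+4)/5 = 5.
By the law of total expectation,
E[V] = (1/3)·(35/4) + (1/3)·(15/2) + (1/3)·(5) = 85/12.

85/12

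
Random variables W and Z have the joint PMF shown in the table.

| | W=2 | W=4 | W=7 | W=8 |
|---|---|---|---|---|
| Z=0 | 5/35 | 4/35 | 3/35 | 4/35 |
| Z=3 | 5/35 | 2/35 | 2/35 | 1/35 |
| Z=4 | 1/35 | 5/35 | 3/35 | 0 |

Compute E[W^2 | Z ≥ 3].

445/19

P(Z ≥ 3) = 19/35.
Σ W^2·P over the event = 4·(5/35) + 4·(1/35) + 16·(2/35) + 16·(5/35) + 49·(2/35) + 49·(3/35) + 64·(1/35) = 89/7.
E[W^2 | Z ≥ 3] = (89/7) / (19/35) = 445/19.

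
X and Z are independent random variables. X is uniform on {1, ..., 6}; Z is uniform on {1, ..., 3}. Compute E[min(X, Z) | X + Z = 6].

2

Outcomes with X + Z = 6: (3,3), (4,2), (5,1), each with probability 1/18.
E[min(X, Z) | X + Z = 6] = (3 + 2 + 1) / 3 = 2.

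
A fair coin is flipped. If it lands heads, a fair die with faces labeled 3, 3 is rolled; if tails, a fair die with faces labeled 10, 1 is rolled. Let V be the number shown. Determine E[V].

17/4

E[V | heads] = (3+3)/2 = 3.
E[V | tails] = (10+1)/2 = 11/2.
By the law of total expectation,
E[V] = (1/2)·(3) + (1/2)·(11/2) = 17/4.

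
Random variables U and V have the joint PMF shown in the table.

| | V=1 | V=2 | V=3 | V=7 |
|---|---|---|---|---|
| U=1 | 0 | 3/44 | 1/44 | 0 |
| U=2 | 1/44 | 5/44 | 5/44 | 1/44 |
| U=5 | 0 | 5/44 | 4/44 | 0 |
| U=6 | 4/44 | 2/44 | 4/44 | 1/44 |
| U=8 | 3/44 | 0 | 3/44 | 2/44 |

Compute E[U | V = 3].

P(V = 3) = 17/44.
Σ U·P over the event = 1·(1/44) + 2·(5/44) + 5·(4/44) + 6·(4/44) + 8·(3/44) = 79/44.
E[U | V = 3] = (79/44) / (17/44) = 79/17.

79/17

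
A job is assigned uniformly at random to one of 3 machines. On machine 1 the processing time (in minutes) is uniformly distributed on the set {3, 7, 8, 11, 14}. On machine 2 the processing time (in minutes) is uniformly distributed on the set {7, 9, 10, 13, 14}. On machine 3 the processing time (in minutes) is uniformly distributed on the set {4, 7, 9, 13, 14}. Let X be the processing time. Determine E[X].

E[X | machine 1] = (3+7+8+11+14)/5 = 43/5.
E[X | machine 2] = (7+9+10+13+14)/5 = 53/5.
E[X | machine 3] = (4+7+9+13+14)/5 = 47/5.
E[X] = (1/3)·(43/5) + (1/3)·(53/5) + (1/3)·(47/5) = 143/15.

143/15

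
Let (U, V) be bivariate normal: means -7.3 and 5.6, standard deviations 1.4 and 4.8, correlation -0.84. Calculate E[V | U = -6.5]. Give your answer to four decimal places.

For a bivariate normal, E[V | U=x] = μ_V + ρ·(σ_V/σ_U)·(x − μ_U).
E[V | U=-6.5] = 5.6 + (-0.84)·(4.8/1.4)·(-6.5 − (-7.3)) = 5.6 + (-2.88)·(0.8) = 3.2960.

3.2960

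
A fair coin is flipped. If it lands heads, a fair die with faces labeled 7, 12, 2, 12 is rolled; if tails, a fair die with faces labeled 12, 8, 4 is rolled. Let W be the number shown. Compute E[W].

65/8

E[W | heads] = (7+12+2+12)/4 = 33/4.
E[W | tails] = (12+8+4)/3 = 8.
E[W] = (1/2)·(33/4) + (1/2)·(8) = 65/8.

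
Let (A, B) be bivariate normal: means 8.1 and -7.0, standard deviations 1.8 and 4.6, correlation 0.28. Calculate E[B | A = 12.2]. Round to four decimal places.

For a bivariate normal, E[B | A=x] = μ_B + ρ·(σ_B/σ_A)·(x − μ_A).
E[B | A=12.2] = -7.0 + (0.28)·(4.6/1.8)·(12.2 − (8.1)) = -7.0 + (0.71556)·(4.1) = -4.0662.

-4.0662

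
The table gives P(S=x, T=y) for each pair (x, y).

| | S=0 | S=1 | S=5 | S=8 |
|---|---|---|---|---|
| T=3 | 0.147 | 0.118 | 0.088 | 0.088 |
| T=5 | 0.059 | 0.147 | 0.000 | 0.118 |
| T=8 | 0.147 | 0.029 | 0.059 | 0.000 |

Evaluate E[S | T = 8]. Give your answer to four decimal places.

1.3787

P(T = 8) = 0.235.
Σ S·P over the event = 0·(0.147) + 1·(0.029) + 5·(0.059) = 0.324.
E[S | T = 8] = (0.324) / (0.235) = 1.3787.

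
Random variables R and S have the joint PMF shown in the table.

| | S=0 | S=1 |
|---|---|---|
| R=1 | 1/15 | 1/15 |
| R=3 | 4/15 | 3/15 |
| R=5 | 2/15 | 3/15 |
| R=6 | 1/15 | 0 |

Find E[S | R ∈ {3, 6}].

3/8

P(R ∈ {3, 6}) = 8/15.
Σ S·P over the event = 0·(4/15) + 1·(3/15) + 0·(1/15) = 1/5.
E[S | R ∈ {3, 6}] = (1/5) / (8/15) = 3/8.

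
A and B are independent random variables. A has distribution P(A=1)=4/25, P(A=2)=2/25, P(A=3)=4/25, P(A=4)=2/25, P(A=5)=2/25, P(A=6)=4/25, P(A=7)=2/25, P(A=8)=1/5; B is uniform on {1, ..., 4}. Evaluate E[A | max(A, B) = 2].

3/2

P(max(A, B) = 2) = 2/25.
Summing A·P(x,y) over outcomes with max(A, B) = 2 gives 3/25.
E[A | max(A, B) = 2] = (3/25) / (2/25) = 3/2.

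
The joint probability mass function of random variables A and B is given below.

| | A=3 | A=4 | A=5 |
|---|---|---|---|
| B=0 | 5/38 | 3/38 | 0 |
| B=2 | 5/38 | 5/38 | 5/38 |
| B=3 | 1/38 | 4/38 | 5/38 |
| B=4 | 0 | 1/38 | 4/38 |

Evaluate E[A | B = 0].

P(B = 0) = 4/19.
Summing A·P(A=x,B=y) over the conditioning event gives 27/38.
E[A | B = 0] = (27/38) / (4/19) = 27/8.

27/8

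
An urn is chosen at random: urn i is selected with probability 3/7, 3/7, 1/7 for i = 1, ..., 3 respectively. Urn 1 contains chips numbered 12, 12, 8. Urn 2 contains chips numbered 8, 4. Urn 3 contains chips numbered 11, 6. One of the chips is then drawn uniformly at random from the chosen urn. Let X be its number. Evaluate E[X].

E[X | urn 1] = (12+12+8)/3 = 32/3.
E[X | urn 2] = (8+4)/2 = 6.
E[X | urn 3] = (11+6)/2 = 17/2.
By the law of total expectation,
E[X] = (3/7)·(32/3) + (3/7)·(6) + (1/7)·(17/2) = 117/14.

117/14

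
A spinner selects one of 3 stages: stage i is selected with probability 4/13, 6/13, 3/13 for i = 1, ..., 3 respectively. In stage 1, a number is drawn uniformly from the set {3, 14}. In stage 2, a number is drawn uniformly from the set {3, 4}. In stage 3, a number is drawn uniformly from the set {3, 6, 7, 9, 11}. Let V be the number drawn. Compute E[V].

E[V | stage 1] = (3+14)/2 = 17/2.
E[V | stage 2] = (3+4)/2 = 7/2.
E[V | stage 3] = (3+6+7+9+11)/5 = 36/5.
E[V] = (4/13)·(17/2) + (6/13)·(7/2) + (3/13)·(36/5) = 383/65.

383/65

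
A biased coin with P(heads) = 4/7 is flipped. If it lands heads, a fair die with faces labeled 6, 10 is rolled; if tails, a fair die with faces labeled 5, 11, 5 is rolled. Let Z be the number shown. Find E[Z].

53/7

E[Z | heads] = (6+10)/2 = 8.
E[Z | tails] = (5+11+5)/3 = 7.
By the law of total expectation,
E[Z] = (4/7)·(8) + (3/7)·(7) = 53/7.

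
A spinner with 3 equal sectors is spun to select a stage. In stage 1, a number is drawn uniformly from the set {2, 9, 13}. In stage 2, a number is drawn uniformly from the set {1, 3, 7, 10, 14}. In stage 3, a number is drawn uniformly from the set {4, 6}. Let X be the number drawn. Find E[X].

20/3

E[X | stage 1] = (2+9+13)/3 = 8.
E[X | stage 2] = (1+3+7+10+14)/5 = 7.
E[X | stage 3] = (4+6)/2 = 5.
By the law of total expectation,
E[X] = (1/3)·(8) + (1/3)·(7) + (1/3)·(5) = 20/3.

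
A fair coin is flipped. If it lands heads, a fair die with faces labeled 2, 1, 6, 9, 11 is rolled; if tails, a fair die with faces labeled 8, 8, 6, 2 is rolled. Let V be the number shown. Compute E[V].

E[V | heads] = (2+1+6+9+11)/5 = 29/5.
E[V | tails] = (8+8+6+2)/4 = 6.
E[V] = (1/2)·(29/5) + (1/2)·(6) = 59/10.

59/10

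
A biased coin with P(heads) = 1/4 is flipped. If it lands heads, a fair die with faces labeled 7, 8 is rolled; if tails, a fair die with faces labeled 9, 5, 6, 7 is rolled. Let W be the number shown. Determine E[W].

111/16

E[W | heads] = (7+8)/2 = 15/2.
E[W | tails] = (9+5+6+7)/4 = 27/4.
E[W] = (1/4)·(15/2) + (3/4)·(27/4) = 111/16.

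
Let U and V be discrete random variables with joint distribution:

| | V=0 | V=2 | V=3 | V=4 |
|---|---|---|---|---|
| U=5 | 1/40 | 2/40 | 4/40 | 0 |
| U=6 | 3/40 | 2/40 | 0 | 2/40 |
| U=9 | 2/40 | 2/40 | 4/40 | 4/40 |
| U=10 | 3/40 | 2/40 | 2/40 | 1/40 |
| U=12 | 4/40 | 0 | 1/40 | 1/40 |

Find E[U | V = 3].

8

P(V = 3) = 11/40.
Σ U·P over the event = 5·(4/40) + 9·(4/40) + 10·(2/40) + 12·(1/40) = 11/5.
E[U | V = 3] = (11/5) / (11/40) = 8.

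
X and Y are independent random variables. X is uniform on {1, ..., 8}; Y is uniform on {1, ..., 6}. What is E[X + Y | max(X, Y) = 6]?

102/11

P(max(X, Y) = 6) = 11/48.
Summing (X+Y)·P(x,y) over outcomes with max(X, Y) = 6 gives 17/8.
E[X + Y | max(X, Y) = 6] = (17/8) / (11/48) = 102/11.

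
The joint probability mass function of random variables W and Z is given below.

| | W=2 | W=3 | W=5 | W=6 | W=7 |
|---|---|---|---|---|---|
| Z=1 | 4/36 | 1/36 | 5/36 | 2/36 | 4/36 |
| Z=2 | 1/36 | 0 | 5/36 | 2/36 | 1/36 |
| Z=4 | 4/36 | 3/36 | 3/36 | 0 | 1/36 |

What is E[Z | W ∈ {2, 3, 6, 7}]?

51/23

P(W ∈ {2, 3, 6, 7}) = 23/36.
Summing Z·P(W=x,Z=y) over the conditioning event gives 17/12.
E[Z | W ∈ {2, 3, 6, 7}] = (17/12) / (23/36) = 51/23.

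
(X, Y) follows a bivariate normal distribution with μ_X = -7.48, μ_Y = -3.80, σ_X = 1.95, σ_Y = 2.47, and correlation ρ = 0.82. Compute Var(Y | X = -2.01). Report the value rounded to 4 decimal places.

1.9987

The conditional variance in a bivariate normal is σ_Y²(1 − ρ²), independent of x.
Var(Y | X=-2.01) = (2.47)²·(1 − (0.82)²) = 6.1009·0.3276 = 1.9987.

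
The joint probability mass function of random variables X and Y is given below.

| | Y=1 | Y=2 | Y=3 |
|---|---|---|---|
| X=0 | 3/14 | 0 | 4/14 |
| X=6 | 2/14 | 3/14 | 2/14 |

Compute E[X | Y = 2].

P(Y = 2) = 3/14.
Σ X·P over the event = 6·(3/14) = 9/7.
E[X | Y = 2] = (9/7) / (3/14) = 6.

6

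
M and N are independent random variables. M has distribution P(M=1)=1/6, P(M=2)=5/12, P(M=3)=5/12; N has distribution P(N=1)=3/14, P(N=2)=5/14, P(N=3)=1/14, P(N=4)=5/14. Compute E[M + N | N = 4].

P(N = 4) = 5/14.
Summing (M+N)·P(x,y) over outcomes with N = 4 gives 125/56.
E[M + N | N = 4] = (125/56) / (5/14) = 25/4.

25/4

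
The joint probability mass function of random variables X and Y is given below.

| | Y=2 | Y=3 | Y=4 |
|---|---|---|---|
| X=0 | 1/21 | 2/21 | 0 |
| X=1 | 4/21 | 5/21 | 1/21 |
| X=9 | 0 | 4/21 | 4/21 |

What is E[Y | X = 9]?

P(X = 9) = 8/21.
Σ Y·P over the event = 3·(4/21) + 4·(4/21) = 4/3.
E[Y | X = 9] = (4/3) / (8/21) = 7/2.

7/2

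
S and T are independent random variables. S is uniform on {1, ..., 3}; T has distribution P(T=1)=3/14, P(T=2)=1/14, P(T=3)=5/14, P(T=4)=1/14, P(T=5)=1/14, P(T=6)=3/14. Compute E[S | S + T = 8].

9/4

P(S + T = 8) = 2/21.
Summing S·P(x,y) over outcomes with S + T = 8 gives 3/14.
E[S | S + T = 8] = (3/14) / (2/21) = 9/4.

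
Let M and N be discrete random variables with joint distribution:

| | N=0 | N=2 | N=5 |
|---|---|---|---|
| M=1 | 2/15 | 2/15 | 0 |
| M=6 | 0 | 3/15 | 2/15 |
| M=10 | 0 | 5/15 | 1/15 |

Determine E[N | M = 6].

P(M = 6) = 1/3.
Σ N·P over the event = 2·(3/15) + 5·(2/15) = 16/15.
E[N | M = 6] = (16/15) / (1/3) = 16/5.

16/5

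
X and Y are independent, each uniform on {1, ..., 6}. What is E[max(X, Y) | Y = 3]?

4

P(Y = 3) = 1/6.
Summing max(X,Y)·P(x,y) over outcomes with Y = 3 gives 2/3.
E[max(X, Y) | Y = 3] = (2/3) / (1/6) = 4.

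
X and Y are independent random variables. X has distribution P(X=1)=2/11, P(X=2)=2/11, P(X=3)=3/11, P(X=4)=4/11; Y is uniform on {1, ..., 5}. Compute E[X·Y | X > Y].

P(X > Y) = 4/11.
Summing XY·P(x,y) over outcomes with X > Y gives 127/55.
E[X·Y | X > Y] = (127/55) / (4/11) = 127/20.

127/20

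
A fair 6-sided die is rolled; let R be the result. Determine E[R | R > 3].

5

Given R > 3, R is equally likely to be any of {4, 5, 6}.
E[R | R > 3] = (4 + 5 + 6) / 3 = 5.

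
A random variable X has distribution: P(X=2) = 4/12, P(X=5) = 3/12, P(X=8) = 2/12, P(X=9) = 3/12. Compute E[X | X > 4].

P(X > 4) = 2/3.
Σ over the event: 5·1/4 + 8·1/6 + 9·1/4 = 29/6.
E[X | X > 4] = (29/6) / (2/3) = 29/4.

29/4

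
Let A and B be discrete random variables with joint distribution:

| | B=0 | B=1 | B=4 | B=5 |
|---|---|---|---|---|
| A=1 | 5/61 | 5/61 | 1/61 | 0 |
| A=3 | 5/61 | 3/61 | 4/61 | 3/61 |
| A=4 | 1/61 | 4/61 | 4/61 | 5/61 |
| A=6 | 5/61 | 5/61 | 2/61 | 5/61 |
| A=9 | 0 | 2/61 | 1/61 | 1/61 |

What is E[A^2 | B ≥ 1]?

P(B ≥ 1) = 45/61.
Summing A^2·P(A=x,B=y) over the conditioning event gives 1060/61.
E[A^2 | B ≥ 1] = (1060/61) / (45/61) = 212/9.

212/9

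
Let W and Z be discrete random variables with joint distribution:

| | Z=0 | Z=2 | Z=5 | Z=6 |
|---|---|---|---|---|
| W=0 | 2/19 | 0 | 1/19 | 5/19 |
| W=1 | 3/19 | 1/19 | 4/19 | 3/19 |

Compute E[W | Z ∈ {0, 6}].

6/13

P(Z ∈ {0, 6}) = 13/19.
Σ W·P over the event = 0·(2/19) + 0·(5/19) + 1·(3/19) + 1·(3/19) = 6/19.
E[W | Z ∈ {0, 6}] = (6/19) / (13/19) = 6/13.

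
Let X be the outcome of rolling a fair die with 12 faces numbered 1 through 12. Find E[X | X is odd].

Given X is odd, X is equally likely to be any of {1, 3, 5, 7, 9, 11}.
E[X | X is odd] = (1 + 3 + 5 + 7 + 9 + 11) / 6 = 6.

6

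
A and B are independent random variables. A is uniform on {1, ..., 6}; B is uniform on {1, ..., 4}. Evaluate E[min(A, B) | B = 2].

11/6

Outcomes with B = 2: (1,2), (2,2), (3,2), (4,2), (5,2), (6,2), each with probability 1/24.
E[min(A, B) | B = 2] = (1 + 2 + 2 + 2 + 2 + 2) / 6 = 11/6.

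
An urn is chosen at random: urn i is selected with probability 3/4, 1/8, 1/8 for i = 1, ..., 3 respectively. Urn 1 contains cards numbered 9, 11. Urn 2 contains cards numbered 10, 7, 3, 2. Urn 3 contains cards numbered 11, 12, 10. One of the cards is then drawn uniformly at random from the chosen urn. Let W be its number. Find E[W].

153/16

E[W | urn 1] = (9+11)/2 = 10.
E[W | urn 2] = (10+7+3+2)/4 = 11/2.
E[W | urn 3] = (11+12+10)/3 = 11.
By the law of total expectation,
E[W] = (3/4)·(10) + (1/8)·(11/2) + (1/8)·(11) = 153/16.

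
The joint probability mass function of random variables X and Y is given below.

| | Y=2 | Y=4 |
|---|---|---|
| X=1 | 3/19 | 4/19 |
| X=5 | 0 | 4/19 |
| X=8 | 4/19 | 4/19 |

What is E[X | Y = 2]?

5

P(Y = 2) = 7/19.
Σ X·P over the event = 1·(3/19) + 8·(4/19) = 35/19.
E[X | Y = 2] = (35/19) / (7/19) = 5.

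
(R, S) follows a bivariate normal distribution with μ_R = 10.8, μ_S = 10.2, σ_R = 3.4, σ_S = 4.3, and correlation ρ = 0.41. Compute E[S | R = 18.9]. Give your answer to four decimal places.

For a bivariate normal, E[S | R=x] = μ_S + ρ·(σ_S/σ_R)·(x − μ_R).
E[S | R=18.9] = 10.2 + (0.41)·(4.3/3.4)·(18.9 − (10.8)) = 10.2 + (0.51853)·(8.1) = 14.4001.

14.4001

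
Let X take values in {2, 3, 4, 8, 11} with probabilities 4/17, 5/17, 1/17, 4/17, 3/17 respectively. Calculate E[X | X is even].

44/9

P(X is even) = 9/17.
Σ over the event: 2·4/17 + 4·1/17 + 8·4/17 = 44/17.
E[X | X is even] = (44/17) / (9/17) = 44/9.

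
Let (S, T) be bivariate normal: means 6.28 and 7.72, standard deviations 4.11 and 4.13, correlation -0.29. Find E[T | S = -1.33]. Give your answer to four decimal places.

9.9376

The regression of T on S has slope ρ·σ_T/σ_S and passes through (μ_S, μ_T).
E[T | S=-1.33] = 7.72 + (-0.29)·(4.13/4.11)·(-1.33 − (6.28)) = 7.72 + (-0.29141)·(-7.61) = 9.9376.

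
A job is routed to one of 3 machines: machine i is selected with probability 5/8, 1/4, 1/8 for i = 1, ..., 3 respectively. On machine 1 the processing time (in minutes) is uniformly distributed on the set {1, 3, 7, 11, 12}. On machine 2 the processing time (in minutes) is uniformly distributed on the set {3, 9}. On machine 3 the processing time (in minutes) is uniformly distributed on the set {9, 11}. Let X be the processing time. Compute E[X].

E[X | machine 1] = (1+3+7+11+12)/5 = 34/5.
E[X | machine 2] = (3+9)/2 = 6.
E[X | machine 3] = (9+11)/2 = 10.
E[X] = (5/8)·(34/5) + (1/4)·(6) + (1/8)·(10) = 7.

7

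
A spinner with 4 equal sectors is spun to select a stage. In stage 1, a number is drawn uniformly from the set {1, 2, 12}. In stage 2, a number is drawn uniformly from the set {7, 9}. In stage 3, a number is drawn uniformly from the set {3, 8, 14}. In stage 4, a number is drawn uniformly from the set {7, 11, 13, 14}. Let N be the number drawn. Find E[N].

E[N | stage 1] = (1+2+12)/3 = 5.
E[N | stage 2] = (7+9)/2 = 8.
E[N | stage 3] = (3+8+14)/3 = 25/3.
E[N | stage 4] = (7+11+13+14)/4 = 45/4.
E[N] = (1/4)·(5) + (1/4)·(8) + (1/4)·(25/3) + (1/4)·(45/4) = 391/48.

391/48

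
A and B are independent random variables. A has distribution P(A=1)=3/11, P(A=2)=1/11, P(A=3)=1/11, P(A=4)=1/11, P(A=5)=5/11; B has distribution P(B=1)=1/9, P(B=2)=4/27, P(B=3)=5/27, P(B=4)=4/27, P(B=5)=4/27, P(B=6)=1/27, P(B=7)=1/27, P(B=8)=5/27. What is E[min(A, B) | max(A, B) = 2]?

P(max(A, B) = 2) = 19/297.
Summing min(A,B)·P(x,y) over outcomes with max(A, B) = 2 gives 23/297.
E[min(A, B) | max(A, B) = 2] = (23/297) / (19/297) = 23/19.

23/19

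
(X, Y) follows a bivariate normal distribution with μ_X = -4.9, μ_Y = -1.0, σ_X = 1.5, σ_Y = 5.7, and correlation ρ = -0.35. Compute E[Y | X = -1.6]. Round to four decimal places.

For a bivariate normal, E[Y | X=x] = μ_Y + ρ·(σ_Y/σ_X)·(x − μ_X).
E[Y | X=-1.6] = -1.0 + (-0.35)·(5.7/1.5)·(-1.6 − (-4.9)) = -1.0 + (-1.33)·(3.3) = -5.3890.

-5.3890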